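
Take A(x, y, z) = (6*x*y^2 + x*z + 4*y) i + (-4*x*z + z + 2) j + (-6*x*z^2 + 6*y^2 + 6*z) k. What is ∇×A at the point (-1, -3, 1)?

(∇×A)₁ = ∂A₃/∂y − ∂A₂/∂z = 4*x + 12*y - 1
(∇×A)₂ = ∂A₁/∂z − ∂A₃/∂x = x + 6*z^2
(∇×A)₃ = ∂A₂/∂x − ∂A₁/∂y = -12*x*y - 4*z - 4
∇×A = (4*x + 12*y - 1, x + 6*z^2, -12*x*y - 4*z - 4)
At (-1, -3, 1): (-41, 5, -44).

(-41, 5, -44)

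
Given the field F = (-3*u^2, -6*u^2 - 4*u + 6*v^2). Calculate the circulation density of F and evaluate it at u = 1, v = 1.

∂F₂/∂u = -12*u - 4
∂F₁/∂v = 0
Scalar curl = -12*u - 4
At (1, 1): -16.

-16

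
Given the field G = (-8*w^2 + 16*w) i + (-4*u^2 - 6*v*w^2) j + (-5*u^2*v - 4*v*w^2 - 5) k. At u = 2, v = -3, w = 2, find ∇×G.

(-108, -76, -16)

(∇×G)₁ = ∂G₃/∂v − ∂G₂/∂w = -5*u^2 + 12*v*w - 4*w^2
(∇×G)₂ = ∂G₁/∂w − ∂G₃/∂u = 10*u*v - 16*w + 16
(∇×G)₃ = ∂G₂/∂u − ∂G₁/∂v = -8*u
∇×G = (-5*u^2 + 12*v*w - 4*w^2, 10*u*v - 16*w + 16, -8*u)
At (2, -3, 2): (-108, -76, -16).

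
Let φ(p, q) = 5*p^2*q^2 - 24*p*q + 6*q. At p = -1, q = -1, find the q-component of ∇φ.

(∇φ)_2 = ∂φ/∂q = 10*p^2*q - 24*p + 6
At (-1, -1): 20.

20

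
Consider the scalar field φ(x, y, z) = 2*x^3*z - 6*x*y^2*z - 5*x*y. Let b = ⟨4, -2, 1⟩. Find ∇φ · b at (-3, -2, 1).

∂φ/∂x = 6*x^2*z - 6*y^2*z - 5*y
∂φ/∂y = -12*x*y*z - 5*x
∂φ/∂z = 2*x^3 - 6*x*y^2
∇φ at (-3, -2, 1) = (40, -57, 18)
∇φ · b = (40)(4) + (-57)(-2) + (18)(1) = 292

292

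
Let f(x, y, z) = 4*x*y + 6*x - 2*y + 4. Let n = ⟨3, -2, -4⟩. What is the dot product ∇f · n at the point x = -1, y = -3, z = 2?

-6

∂f/∂x = 4*y + 6
∂f/∂y = 4*x - 2
∂f/∂z = 0
∇f at (-1, -3, 2) = (-6, -6, 0)
∇f · n = (-6)(3) + (-6)(-2) + (0)(-4) = -6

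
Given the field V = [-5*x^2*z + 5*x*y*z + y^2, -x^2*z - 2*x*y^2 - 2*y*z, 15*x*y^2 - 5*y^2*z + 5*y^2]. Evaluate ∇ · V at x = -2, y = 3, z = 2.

∂V₁/∂x = -10*x*z + 5*y*z
∂V₂/∂y = -4*x*y - 2*z
∂V₃/∂z = -5*y^2
∇·V = -4*x*y - 10*x*z - 5*y^2 + 5*y*z - 2*z
At (-2, 3, 2): 45.

45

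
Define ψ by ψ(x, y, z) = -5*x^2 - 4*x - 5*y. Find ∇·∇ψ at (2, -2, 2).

-10

∂²ψ/∂x² = -10
∂²ψ/∂y² = 0
∂²ψ/∂z² = 0
∇²ψ = -10
At (2, -2, 2): -10.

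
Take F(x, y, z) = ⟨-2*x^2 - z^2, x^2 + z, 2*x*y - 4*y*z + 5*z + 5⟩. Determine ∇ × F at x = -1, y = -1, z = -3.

(9, 8, -2)

(∇×F)₁ = ∂F₃/∂y − ∂F₂/∂z = 2*x - 4*z - 1
(∇×F)₂ = ∂F₁/∂z − ∂F₃/∂x = -2*y - 2*z
(∇×F)₃ = ∂F₂/∂x − ∂F₁/∂y = 2*x
∇×F = (2*x - 4*z - 1, -2*y - 2*z, 2*x)
At (-1, -1, -3): (9, 8, -2).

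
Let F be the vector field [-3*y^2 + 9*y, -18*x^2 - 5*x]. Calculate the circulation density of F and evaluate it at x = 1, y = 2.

-38

∂F₂/∂x = -36*x - 5
∂F₁/∂y = -6*y + 9
Scalar curl = -36*x + 6*y - 14
At (1, 2): -38.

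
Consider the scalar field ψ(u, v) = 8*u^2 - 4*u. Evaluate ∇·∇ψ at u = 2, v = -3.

16

∂²ψ/∂u² = 16
∂²ψ/∂v² = 0
∇²ψ = 16
At (2, -3): 16.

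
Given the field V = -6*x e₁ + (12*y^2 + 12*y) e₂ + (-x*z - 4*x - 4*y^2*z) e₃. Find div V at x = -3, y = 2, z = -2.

41

∂V₁/∂x = -6
∂V₂/∂y = 24*y + 12
∂V₃/∂z = -x - 4*y^2
∇·V = -x - 4*y^2 + 24*y + 6
At (-3, 2, -2): 41.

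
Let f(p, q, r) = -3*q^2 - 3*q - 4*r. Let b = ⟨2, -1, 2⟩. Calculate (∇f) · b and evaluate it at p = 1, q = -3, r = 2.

-23

∂f/∂p = 0
∂f/∂q = -6*q - 3
∂f/∂r = -4
∇f at (1, -3, 2) = (0, 15, -4)
∇f · b = (0)(2) + (15)(-1) + (-4)(2) = -23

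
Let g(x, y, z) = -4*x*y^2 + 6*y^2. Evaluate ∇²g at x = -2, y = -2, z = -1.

28

∂²g/∂x² = 0
∂²g/∂y² = 4*(-2*x + 3)
∂²g/∂z² = 0
∇²g = -8*x + 12
At (-2, -2, -1): 28.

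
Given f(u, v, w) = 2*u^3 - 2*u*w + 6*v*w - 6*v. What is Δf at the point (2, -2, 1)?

∂²f/∂u² = 12*u
∂²f/∂v² = 0
∂²f/∂w² = 0
∇²f = 12*u
At (2, -2, 1): 24.

24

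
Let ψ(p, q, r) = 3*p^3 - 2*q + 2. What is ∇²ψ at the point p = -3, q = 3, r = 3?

∂²ψ/∂p² = 18*p
∂²ψ/∂q² = 0
∂²ψ/∂r² = 0
∇²ψ = 18*p
At (-3, 3, 3): -54.

-54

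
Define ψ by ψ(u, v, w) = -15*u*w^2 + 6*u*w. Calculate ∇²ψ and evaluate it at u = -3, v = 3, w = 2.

90

∂²ψ/∂u² = 0
∂²ψ/∂v² = 0
∂²ψ/∂w² = -30*u
∇²ψ = -30*u
At (-3, 3, 2): 90.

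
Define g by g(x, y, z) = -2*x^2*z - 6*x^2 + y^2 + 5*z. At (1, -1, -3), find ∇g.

∂g/∂x = -4*x*z - 12*x
∂g/∂y = 2*y
∂g/∂z = -2*x^2 + 5
∇g = (-4*x*z - 12*x, 2*y, -2*x^2 + 5)
At (1, -1, -3): (0, -2, 3).

(0, -2, 3)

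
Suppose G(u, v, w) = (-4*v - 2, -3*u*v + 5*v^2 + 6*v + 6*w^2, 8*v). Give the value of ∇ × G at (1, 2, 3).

(∇×G)₁ = ∂G₃/∂v − ∂G₂/∂w = -12*w + 8
(∇×G)₂ = ∂G₁/∂w − ∂G₃/∂u = 0
(∇×G)₃ = ∂G₂/∂u − ∂G₁/∂v = -3*v + 4
∇×G = (-12*w + 8, 0, -3*v + 4)
At (1, 2, 3): (-28, 0, -2).

(-28, 0, -2)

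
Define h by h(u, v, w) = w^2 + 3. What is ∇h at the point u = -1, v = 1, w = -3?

∂h/∂u = 0
∂h/∂v = 0
∂h/∂w = 2*w
∇h = (0, 0, 2*w)
At (-1, 1, -3): (0, 0, -6).

(0, 0, -6)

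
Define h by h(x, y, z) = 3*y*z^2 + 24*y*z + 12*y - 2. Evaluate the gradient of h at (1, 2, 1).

∂h/∂x = 0
∂h/∂y = 3*z^2 + 24*z + 12
∂h/∂z = 6*y*z + 24*y
∇h = (0, 3*z^2 + 24*z + 12, 6*y*z + 24*y)
At (1, 2, 1): (0, 39, 60).

(0, 39, 60)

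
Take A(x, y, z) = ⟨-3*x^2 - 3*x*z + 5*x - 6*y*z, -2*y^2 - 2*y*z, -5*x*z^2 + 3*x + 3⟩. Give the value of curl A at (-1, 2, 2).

(∇×A)₁ = ∂A₃/∂y − ∂A₂/∂z = 2*y
(∇×A)₂ = ∂A₁/∂z − ∂A₃/∂x = -3*x - 6*y + 5*z^2 - 3
(∇×A)₃ = ∂A₂/∂x − ∂A₁/∂y = 6*z
∇×A = (2*y, -3*x - 6*y + 5*z^2 - 3, 6*z)
At (-1, 2, 2): (4, 8, 12).

(4, 8, 12)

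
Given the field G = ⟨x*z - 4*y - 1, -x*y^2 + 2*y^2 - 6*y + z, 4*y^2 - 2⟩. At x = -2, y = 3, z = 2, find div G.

20

∂G₁/∂x = z
∂G₂/∂y = -2*x*y + 4*y - 6
∂G₃/∂z = 0
∇·G = -2*x*y + 4*y + z - 6
At (-2, 3, 2): 20.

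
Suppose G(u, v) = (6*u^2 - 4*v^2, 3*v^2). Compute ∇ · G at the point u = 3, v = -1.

∂G₁/∂u = 12*u
∂G₂/∂v = 6*v
∇·G = 12*u + 6*v
At (3, -1): 30.

30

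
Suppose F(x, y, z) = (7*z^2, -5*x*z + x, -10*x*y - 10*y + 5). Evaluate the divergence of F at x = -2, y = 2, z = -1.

0

∂F₁/∂x = 0
∂F₂/∂y = 0
∂F₃/∂z = 0
∇·F = 0
At (-2, 2, -1): 0.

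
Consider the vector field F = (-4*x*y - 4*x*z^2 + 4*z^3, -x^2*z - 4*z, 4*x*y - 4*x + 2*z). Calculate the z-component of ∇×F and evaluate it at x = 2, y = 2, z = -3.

20

(∇×F)_3 = ∂F₂/∂x − ∂F₁/∂y
= -2*x*z − (-4*x)
= -2*x*z + 4*x
At (2, 2, -3): 20.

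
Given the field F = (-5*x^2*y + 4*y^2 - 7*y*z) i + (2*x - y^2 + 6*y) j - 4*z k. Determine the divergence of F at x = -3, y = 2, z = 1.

∂F₁/∂x = -10*x*y
∂F₂/∂y = -2*y + 6
∂F₃/∂z = -4
∇·F = -10*x*y - 2*y + 2
At (-3, 2, 1): 58.

58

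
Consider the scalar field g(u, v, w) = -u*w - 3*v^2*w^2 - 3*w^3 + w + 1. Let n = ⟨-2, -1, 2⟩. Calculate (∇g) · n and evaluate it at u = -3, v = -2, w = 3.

∂g/∂u = -w
∂g/∂v = -6*v*w^2
∂g/∂w = -u - 6*v^2*w - 9*w^2 + 1
∇g at (-3, -2, 3) = (-3, 108, -149)
∇g · n = (-3)(-2) + (108)(-1) + (-149)(2) = -400

-400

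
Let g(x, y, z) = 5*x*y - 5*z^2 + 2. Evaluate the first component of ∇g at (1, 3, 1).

(∇g)_1 = ∂g/∂x = 5*y
At (1, 3, 1): 15.

15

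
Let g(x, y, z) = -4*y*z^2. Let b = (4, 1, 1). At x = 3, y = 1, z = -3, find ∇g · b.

-12

∂g/∂x = 0
∂g/∂y = -4*z^2
∂g/∂z = -8*y*z
∇g at (3, 1, -3) = (0, -36, 24)
∇g · b = (0)(4) + (-36)(1) + (24)(1) = -12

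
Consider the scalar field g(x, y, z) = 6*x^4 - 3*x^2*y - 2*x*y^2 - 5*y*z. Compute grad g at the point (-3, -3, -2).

∂g/∂x = 24*x^3 - 6*x*y - 2*y^2
∂g/∂y = -3*x^2 - 4*x*y - 5*z
∂g/∂z = -5*y
∇g = (24*x^3 - 6*x*y - 2*y^2, -3*x^2 - 4*x*y - 5*z, -5*y)
At (-3, -3, -2): (-720, -53, 15).

(-720, -53, 15)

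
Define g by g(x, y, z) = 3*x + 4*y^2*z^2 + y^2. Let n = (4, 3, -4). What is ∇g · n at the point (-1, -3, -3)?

210

∂g/∂x = 3
∂g/∂y = 8*y*z^2 + 2*y
∂g/∂z = 8*y^2*z
∇g at (-1, -3, -3) = (3, -222, -216)
∇g · n = (3)(4) + (-222)(3) + (-216)(-4) = 210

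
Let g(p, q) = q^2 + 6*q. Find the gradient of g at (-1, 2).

(0, 10)

∂g/∂p = 0
∂g/∂q = 2*q + 6
∇g = (0, 2*q + 6)
At (-1, 2): (0, 10).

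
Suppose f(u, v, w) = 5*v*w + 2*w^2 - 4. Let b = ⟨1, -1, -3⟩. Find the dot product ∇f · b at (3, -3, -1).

62

∂f/∂u = 0
∂f/∂v = 5*w
∂f/∂w = 5*v + 4*w
∇f at (3, -3, -1) = (0, -5, -19)
∇f · b = (0)(1) + (-5)(-1) + (-19)(-3) = 62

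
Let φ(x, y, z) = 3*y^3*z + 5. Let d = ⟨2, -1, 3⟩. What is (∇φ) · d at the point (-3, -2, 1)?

-108

∂φ/∂x = 0
∂φ/∂y = 9*y^2*z
∂φ/∂z = 3*y^3
∇φ at (-3, -2, 1) = (0, 36, -24)
∇φ · d = (0)(2) + (36)(-1) + (-24)(3) = -108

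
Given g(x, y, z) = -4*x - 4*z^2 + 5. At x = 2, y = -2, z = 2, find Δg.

∂²g/∂x² = 0
∂²g/∂y² = 0
∂²g/∂z² = -8
∇²g = -8
At (2, -2, 2): -8.

-8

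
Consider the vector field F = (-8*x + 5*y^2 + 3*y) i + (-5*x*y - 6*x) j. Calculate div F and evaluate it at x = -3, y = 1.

∂F₁/∂x = -8
∂F₂/∂y = -5*x
∇·F = -5*x - 8
At (-3, 1): 7.

7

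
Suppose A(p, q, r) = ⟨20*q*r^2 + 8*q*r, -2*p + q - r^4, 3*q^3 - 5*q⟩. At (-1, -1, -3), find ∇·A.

∂A₁/∂p = 0
∂A₂/∂q = 1
∂A₃/∂r = 0
∇·A = 1
At (-1, -1, -3): 1.

1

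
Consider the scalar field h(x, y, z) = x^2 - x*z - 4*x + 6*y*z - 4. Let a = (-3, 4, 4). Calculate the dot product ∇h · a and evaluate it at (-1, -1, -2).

-56

∂h/∂x = 2*x - z - 4
∂h/∂y = 6*z
∂h/∂z = -x + 6*y
∇h at (-1, -1, -2) = (-4, -12, -5)
∇h · a = (-4)(-3) + (-12)(4) + (-5)(4) = -56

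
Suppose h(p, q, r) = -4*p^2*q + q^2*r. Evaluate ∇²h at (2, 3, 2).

-20

∂²h/∂p² = -8*q
∂²h/∂q² = 2*r
∂²h/∂r² = 0
∇²h = -8*q + 2*r
At (2, 3, 2): -20.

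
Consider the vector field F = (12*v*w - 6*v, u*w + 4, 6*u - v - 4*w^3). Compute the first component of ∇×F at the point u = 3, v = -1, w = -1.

(∇×F)_1 = ∂F₃/∂v − ∂F₂/∂w
= -1 − (u)
= -u - 1
At (3, -1, -1): -4.

-4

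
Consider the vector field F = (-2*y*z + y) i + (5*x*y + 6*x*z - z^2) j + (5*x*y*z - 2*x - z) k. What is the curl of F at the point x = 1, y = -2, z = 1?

(1, 16, -3)

(∇×F)₁ = ∂F₃/∂y − ∂F₂/∂z = 5*x*z - 6*x + 2*z
(∇×F)₂ = ∂F₁/∂z − ∂F₃/∂x = -5*y*z - 2*y + 2
(∇×F)₃ = ∂F₂/∂x − ∂F₁/∂y = 5*y + 8*z - 1
∇×F = (5*x*z - 6*x + 2*z, -5*y*z - 2*y + 2, 5*y + 8*z - 1)
At (1, -2, 1): (1, 16, -3).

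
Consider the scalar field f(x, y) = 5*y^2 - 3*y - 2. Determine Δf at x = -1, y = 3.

∂²f/∂x² = 0
∂²f/∂y² = 10
∇²f = 10
At (-1, 3): 10.

10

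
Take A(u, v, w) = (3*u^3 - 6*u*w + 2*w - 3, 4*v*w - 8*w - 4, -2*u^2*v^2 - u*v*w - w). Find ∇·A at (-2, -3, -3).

∂A₁/∂u = 9*u^2 - 6*w
∂A₂/∂v = 4*w
∂A₃/∂w = -u*v - 1
∇·A = 9*u^2 - u*v - 2*w - 1
At (-2, -3, -3): 35.

35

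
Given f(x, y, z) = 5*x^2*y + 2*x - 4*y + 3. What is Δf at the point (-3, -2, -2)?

∂²f/∂x² = 10*y
∂²f/∂y² = 0
∂²f/∂z² = 0
∇²f = 10*y
At (-3, -2, -2): -20.

-20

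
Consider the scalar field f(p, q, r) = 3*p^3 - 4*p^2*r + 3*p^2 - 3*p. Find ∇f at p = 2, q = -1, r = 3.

(-3, 0, -16)

∂f/∂p = 9*p^2 - 8*p*r + 6*p - 3
∂f/∂q = 0
∂f/∂r = -4*p^2
∇f = (9*p^2 - 8*p*r + 6*p - 3, 0, -4*p^2)
At (2, -1, 3): (-3, 0, -16).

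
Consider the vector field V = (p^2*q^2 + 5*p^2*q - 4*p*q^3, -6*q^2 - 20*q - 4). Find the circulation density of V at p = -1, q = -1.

-15

∂V₂/∂p = 0
∂V₁/∂q = 2*p^2*q + 5*p^2 - 12*p*q^2
Scalar curl = -2*p^2*q - 5*p^2 + 12*p*q^2
At (-1, -1): -15.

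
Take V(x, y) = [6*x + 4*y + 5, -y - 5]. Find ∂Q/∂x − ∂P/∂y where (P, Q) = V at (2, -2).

∂V₂/∂x = 0
∂V₁/∂y = 4
Scalar curl = -4
At (2, -2): -4.

-4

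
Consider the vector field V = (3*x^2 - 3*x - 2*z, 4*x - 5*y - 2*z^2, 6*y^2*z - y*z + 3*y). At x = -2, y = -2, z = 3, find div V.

∂V₁/∂x = 6*x - 3
∂V₂/∂y = -5
∂V₃/∂z = 6*y^2 - y
∇·V = 6*x + 6*y^2 - y - 8
At (-2, -2, 3): 6.

6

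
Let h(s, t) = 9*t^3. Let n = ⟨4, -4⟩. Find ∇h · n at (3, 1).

∂h/∂s = 0
∂h/∂t = 27*t^2
∇h at (3, 1) = (0, 27)
∇h · n = (0)(4) + (27)(-4) = -108

-108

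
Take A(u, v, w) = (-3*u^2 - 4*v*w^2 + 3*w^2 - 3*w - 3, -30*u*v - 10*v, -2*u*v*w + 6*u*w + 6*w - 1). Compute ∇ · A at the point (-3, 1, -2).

92

∂A₁/∂u = -6*u
∂A₂/∂v = -30*u - 10
∂A₃/∂w = -2*u*v + 6*u + 6
∇·A = -2*u*v - 30*u - 4
At (-3, 1, -2): 92.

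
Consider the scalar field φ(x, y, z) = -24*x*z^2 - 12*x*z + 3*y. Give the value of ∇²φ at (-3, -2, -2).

∂²φ/∂x² = 0
∂²φ/∂y² = 0
∂²φ/∂z² = -48*x
∇²φ = -48*x
At (-3, -2, -2): 144.

144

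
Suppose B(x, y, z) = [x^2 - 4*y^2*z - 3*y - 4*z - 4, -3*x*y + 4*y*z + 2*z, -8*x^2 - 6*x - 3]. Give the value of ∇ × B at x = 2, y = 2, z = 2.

(∇×B)₁ = ∂B₃/∂y − ∂B₂/∂z = -4*y - 2
(∇×B)₂ = ∂B₁/∂z − ∂B₃/∂x = 16*x - 4*y^2 + 2
(∇×B)₃ = ∂B₂/∂x − ∂B₁/∂y = 8*y*z - 3*y + 3
∇×B = (-4*y - 2, 16*x - 4*y^2 + 2, 8*y*z - 3*y + 3)
At (2, 2, 2): (-10, 18, 29).

(-10, 18, 29)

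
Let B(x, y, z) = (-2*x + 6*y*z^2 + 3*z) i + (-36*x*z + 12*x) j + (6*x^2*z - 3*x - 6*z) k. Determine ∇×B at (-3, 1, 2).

(-108, 102, -84)

(∇×B)₁ = ∂B₃/∂y − ∂B₂/∂z = 36*x
(∇×B)₂ = ∂B₁/∂z − ∂B₃/∂x = -12*x*z + 12*y*z + 6
(∇×B)₃ = ∂B₂/∂x − ∂B₁/∂y = -6*z^2 - 36*z + 12
∇×B = (36*x, -12*x*z + 12*y*z + 6, -6*z^2 - 36*z + 12)
At (-3, 1, 2): (-108, 102, -84).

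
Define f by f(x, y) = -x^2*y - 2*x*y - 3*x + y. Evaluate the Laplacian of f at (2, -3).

∂²f/∂x² = -2*y
∂²f/∂y² = 0
∇²f = -2*y
At (2, -3): 6.

6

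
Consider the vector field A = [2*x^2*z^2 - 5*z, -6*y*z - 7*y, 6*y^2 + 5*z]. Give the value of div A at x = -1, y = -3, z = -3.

-20

∂A₁/∂x = 4*x*z^2
∂A₂/∂y = -6*z - 7
∂A₃/∂z = 5
∇·A = 4*x*z^2 - 6*z - 2
At (-1, -3, -3): -20.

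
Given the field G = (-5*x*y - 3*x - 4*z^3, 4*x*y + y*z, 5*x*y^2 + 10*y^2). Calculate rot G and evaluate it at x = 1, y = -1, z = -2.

(∇×G)₁ = ∂G₃/∂y − ∂G₂/∂z = 10*x*y + 19*y
(∇×G)₂ = ∂G₁/∂z − ∂G₃/∂x = -5*y^2 - 12*z^2
(∇×G)₃ = ∂G₂/∂x − ∂G₁/∂y = 5*x + 4*y
∇×G = (10*x*y + 19*y, -5*y^2 - 12*z^2, 5*x + 4*y)
At (1, -1, -2): (-29, -53, 1).

(-29, -53, 1)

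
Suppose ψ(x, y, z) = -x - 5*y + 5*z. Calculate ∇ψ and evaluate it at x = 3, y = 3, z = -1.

(-1, -5, 5)

∂ψ/∂x = -1
∂ψ/∂y = -5
∂ψ/∂z = 5
∇ψ = (-1, -5, 5)
At (3, 3, -1): (-1, -5, 5).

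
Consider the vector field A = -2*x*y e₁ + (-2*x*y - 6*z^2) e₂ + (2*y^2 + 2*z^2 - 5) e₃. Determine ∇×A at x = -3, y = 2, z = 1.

(∇×A)₁ = ∂A₃/∂y − ∂A₂/∂z = 4*y + 12*z
(∇×A)₂ = ∂A₁/∂z − ∂A₃/∂x = 0
(∇×A)₃ = ∂A₂/∂x − ∂A₁/∂y = 2*x - 2*y
∇×A = (4*y + 12*z, 0, 2*x - 2*y)
At (-3, 2, 1): (20, 0, -10).

(20, 0, -10)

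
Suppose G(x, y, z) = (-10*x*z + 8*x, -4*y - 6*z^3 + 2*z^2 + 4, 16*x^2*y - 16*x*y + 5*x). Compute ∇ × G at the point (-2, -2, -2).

(∇×G)₁ = ∂G₃/∂y − ∂G₂/∂z = 16*x^2 - 16*x + 18*z^2 - 4*z
(∇×G)₂ = ∂G₁/∂z − ∂G₃/∂x = -32*x*y - 10*x + 16*y - 5
(∇×G)₃ = ∂G₂/∂x − ∂G₁/∂y = 0
∇×G = (16*x^2 - 16*x + 18*z^2 - 4*z, -32*x*y - 10*x + 16*y - 5, 0)
At (-2, -2, -2): (176, -145, 0).

(176, -145, 0)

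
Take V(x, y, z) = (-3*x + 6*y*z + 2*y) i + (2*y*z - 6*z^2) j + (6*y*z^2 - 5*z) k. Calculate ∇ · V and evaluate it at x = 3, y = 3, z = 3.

106

∂V₁/∂x = -3
∂V₂/∂y = 2*z
∂V₃/∂z = 12*y*z - 5
∇·V = 12*y*z + 2*z - 8
At (3, 3, 3): 106.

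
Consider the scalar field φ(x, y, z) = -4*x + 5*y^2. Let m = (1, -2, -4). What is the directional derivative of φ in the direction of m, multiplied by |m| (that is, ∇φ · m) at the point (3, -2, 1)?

∂φ/∂x = -4
∂φ/∂y = 10*y
∂φ/∂z = 0
∇φ at (3, -2, 1) = (-4, -20, 0)
∇φ · m = (-4)(1) + (-20)(-2) + (0)(-4) = 36

36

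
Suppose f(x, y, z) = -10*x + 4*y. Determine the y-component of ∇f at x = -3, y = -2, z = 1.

4

(∇f)_2 = ∂f/∂y = 4
At (-3, -2, 1): 4.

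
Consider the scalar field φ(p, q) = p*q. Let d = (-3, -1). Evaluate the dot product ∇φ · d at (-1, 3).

∂φ/∂p = q
∂φ/∂q = p
∇φ at (-1, 3) = (3, -1)
∇φ · d = (3)(-3) + (-1)(-1) = -8

-8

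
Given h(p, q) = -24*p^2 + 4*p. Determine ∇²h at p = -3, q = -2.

∂²h/∂p² = -48
∂²h/∂q² = 0
∇²h = -48
At (-3, -2): -48.

-48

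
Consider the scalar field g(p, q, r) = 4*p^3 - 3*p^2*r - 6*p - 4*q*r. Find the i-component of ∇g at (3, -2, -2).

(∇g)_1 = ∂g/∂p = 12*p^2 - 6*p*r - 6
At (3, -2, -2): 138.

138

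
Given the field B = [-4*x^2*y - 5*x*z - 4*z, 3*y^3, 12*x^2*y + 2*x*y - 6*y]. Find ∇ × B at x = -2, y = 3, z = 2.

(∇×B)₁ = ∂B₃/∂y − ∂B₂/∂z = 12*x^2 + 2*x - 6
(∇×B)₂ = ∂B₁/∂z − ∂B₃/∂x = -24*x*y - 5*x - 2*y - 4
(∇×B)₃ = ∂B₂/∂x − ∂B₁/∂y = 4*x^2
∇×B = (12*x^2 + 2*x - 6, -24*x*y - 5*x - 2*y - 4, 4*x^2)
At (-2, 3, 2): (38, 144, 16).

(38, 144, 16)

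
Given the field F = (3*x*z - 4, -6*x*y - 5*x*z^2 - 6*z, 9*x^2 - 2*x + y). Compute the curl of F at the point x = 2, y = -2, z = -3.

(-53, -28, -33)

(∇×F)₁ = ∂F₃/∂y − ∂F₂/∂z = 10*x*z + 7
(∇×F)₂ = ∂F₁/∂z − ∂F₃/∂x = -15*x + 2
(∇×F)₃ = ∂F₂/∂x − ∂F₁/∂y = -6*y - 5*z^2
∇×F = (10*x*z + 7, -15*x + 2, -6*y - 5*z^2)
At (2, -2, -3): (-53, -28, -33).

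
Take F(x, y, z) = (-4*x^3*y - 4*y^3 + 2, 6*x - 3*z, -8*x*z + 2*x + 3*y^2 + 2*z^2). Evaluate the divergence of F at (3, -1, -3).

∂F₁/∂x = -12*x^2*y
∂F₂/∂y = 0
∂F₃/∂z = -8*x + 4*z
∇·F = -12*x^2*y - 8*x + 4*z
At (3, -1, -3): 72.

72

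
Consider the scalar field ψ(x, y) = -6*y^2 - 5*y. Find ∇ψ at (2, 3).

(0, -41)

∂ψ/∂x = 0
∂ψ/∂y = -12*y - 5
∇ψ = (0, -12*y - 5)
At (2, 3): (0, -41).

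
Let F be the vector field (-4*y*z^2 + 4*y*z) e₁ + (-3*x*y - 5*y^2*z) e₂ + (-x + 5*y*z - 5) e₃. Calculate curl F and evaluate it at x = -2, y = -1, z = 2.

(∇×F)₁ = ∂F₃/∂y − ∂F₂/∂z = 5*y^2 + 5*z
(∇×F)₂ = ∂F₁/∂z − ∂F₃/∂x = -8*y*z + 4*y + 1
(∇×F)₃ = ∂F₂/∂x − ∂F₁/∂y = -3*y + 4*z^2 - 4*z
∇×F = (5*y^2 + 5*z, -8*y*z + 4*y + 1, -3*y + 4*z^2 - 4*z)
At (-2, -1, 2): (15, 13, 11).

(15, 13, 11)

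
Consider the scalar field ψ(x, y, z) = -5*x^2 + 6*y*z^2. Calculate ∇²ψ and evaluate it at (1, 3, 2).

∂²ψ/∂x² = -10
∂²ψ/∂y² = 0
∂²ψ/∂z² = 12*y
∇²ψ = 12*y - 10
At (1, 3, 2): 26.

26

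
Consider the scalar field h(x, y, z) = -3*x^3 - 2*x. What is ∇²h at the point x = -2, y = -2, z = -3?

36

∂²h/∂x² = -18*x
∂²h/∂y² = 0
∂²h/∂z² = 0
∇²h = -18*x
At (-2, -2, -3): 36.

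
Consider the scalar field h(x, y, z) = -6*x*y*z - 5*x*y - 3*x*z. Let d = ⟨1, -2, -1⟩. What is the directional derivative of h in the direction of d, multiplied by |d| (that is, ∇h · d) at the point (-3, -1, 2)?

-82

∂h/∂x = -6*y*z - 5*y - 3*z
∂h/∂y = -6*x*z - 5*x
∂h/∂z = -6*x*y - 3*x
∇h at (-3, -1, 2) = (11, 51, -9)
∇h · d = (11)(1) + (51)(-2) + (-9)(-1) = -82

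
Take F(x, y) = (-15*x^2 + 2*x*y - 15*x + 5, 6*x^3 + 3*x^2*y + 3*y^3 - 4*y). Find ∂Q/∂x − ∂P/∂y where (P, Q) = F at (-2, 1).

64

∂F₂/∂x = 18*x^2 + 6*x*y
∂F₁/∂y = 2*x
Scalar curl = 18*x^2 + 6*x*y - 2*x
At (-2, 1): 64.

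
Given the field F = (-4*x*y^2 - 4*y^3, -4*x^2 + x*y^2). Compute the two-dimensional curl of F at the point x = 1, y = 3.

133

∂F₂/∂x = -8*x + y^2
∂F₁/∂y = -8*x*y - 12*y^2
Scalar curl = 8*x*y - 8*x + 13*y^2
At (1, 3): 133.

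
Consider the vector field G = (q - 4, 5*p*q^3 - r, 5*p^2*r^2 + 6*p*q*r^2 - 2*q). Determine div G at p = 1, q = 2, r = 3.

162

∂G₁/∂p = 0
∂G₂/∂q = 15*p*q^2
∂G₃/∂r = 10*p^2*r + 12*p*q*r
∇·G = 10*p^2*r + 15*p*q^2 + 12*p*q*r
At (1, 2, 3): 162.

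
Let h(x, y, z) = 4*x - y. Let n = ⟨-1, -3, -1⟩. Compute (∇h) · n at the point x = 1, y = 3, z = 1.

∂h/∂x = 4
∂h/∂y = -1
∂h/∂z = 0
∇h at (1, 3, 1) = (4, -1, 0)
∇h · n = (4)(-1) + (-1)(-3) + (0)(-1) = -1

-1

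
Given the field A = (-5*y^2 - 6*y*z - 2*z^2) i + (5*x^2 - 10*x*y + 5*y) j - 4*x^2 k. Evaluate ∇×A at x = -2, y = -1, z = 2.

(0, -18, -8)

(∇×A)₁ = ∂A₃/∂y − ∂A₂/∂z = 0
(∇×A)₂ = ∂A₁/∂z − ∂A₃/∂x = 8*x - 6*y - 4*z
(∇×A)₃ = ∂A₂/∂x − ∂A₁/∂y = 10*x + 6*z
∇×A = (0, 8*x - 6*y - 4*z, 10*x + 6*z)
At (-2, -1, 2): (0, -18, -8).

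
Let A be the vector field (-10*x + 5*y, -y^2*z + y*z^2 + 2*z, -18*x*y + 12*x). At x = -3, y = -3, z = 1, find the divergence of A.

∂A₁/∂x = -10
∂A₂/∂y = -2*y*z + z^2
∂A₃/∂z = 0
∇·A = -2*y*z + z^2 - 10
At (-3, -3, 1): -3.

-3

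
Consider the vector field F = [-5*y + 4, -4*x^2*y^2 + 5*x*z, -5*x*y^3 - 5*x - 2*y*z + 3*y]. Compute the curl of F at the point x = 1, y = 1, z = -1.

(∇×F)₁ = ∂F₃/∂y − ∂F₂/∂z = -15*x*y^2 - 5*x - 2*z + 3
(∇×F)₂ = ∂F₁/∂z − ∂F₃/∂x = 5*y^3 + 5
(∇×F)₃ = ∂F₂/∂x − ∂F₁/∂y = -8*x*y^2 + 5*z + 5
∇×F = (-15*x*y^2 - 5*x - 2*z + 3, 5*y^3 + 5, -8*x*y^2 + 5*z + 5)
At (1, 1, -1): (-15, 10, -8).

(-15, 10, -8)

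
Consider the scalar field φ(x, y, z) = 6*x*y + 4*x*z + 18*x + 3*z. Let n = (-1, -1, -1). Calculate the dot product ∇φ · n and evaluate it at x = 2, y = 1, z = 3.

-59

∂φ/∂x = 6*y + 4*z + 18
∂φ/∂y = 6*x
∂φ/∂z = 4*x + 3
∇φ at (2, 1, 3) = (36, 12, 11)
∇φ · n = (36)(-1) + (12)(-1) + (11)(-1) = -59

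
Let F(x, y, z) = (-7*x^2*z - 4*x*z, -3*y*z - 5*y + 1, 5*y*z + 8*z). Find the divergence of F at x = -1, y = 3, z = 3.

∂F₁/∂x = -14*x*z - 4*z
∂F₂/∂y = -3*z - 5
∂F₃/∂z = 5*y + 8
∇·F = -14*x*z + 5*y - 7*z + 3
At (-1, 3, 3): 39.

39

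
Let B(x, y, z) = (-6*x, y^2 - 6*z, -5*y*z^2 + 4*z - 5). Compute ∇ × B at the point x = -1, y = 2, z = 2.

(-14, 0, 0)

(∇×B)₁ = ∂B₃/∂y − ∂B₂/∂z = -5*z^2 + 6
(∇×B)₂ = ∂B₁/∂z − ∂B₃/∂x = 0
(∇×B)₃ = ∂B₂/∂x − ∂B₁/∂y = 0
∇×B = (-5*z^2 + 6, 0, 0)
At (-1, 2, 2): (-14, 0, 0).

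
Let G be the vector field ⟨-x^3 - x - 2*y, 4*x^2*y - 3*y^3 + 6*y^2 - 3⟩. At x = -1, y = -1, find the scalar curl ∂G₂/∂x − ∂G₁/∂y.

10

∂G₂/∂x = 8*x*y
∂G₁/∂y = -2
Scalar curl = 8*x*y + 2
At (-1, -1): 10.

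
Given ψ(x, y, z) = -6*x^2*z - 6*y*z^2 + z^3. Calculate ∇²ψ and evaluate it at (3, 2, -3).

∂²ψ/∂x² = -12*z
∂²ψ/∂y² = 0
∂²ψ/∂z² = 6*(-2*y + z)
∇²ψ = -12*y - 6*z
At (3, 2, -3): -6.

-6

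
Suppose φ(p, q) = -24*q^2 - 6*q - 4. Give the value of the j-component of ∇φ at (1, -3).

(∇φ)_2 = ∂φ/∂q = -48*q - 6
At (1, -3): 138.

138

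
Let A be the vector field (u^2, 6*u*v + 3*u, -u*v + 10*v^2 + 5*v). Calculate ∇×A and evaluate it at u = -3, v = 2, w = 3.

(48, 2, 15)

(∇×A)₁ = ∂A₃/∂v − ∂A₂/∂w = -u + 20*v + 5
(∇×A)₂ = ∂A₁/∂w − ∂A₃/∂u = v
(∇×A)₃ = ∂A₂/∂u − ∂A₁/∂v = 6*v + 3
∇×A = (-u + 20*v + 5, v, 6*v + 3)
At (-3, 2, 3): (48, 2, 15).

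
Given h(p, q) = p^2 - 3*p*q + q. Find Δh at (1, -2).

∂²h/∂p² = 2
∂²h/∂q² = 0
∇²h = 2
At (1, -2): 2.

2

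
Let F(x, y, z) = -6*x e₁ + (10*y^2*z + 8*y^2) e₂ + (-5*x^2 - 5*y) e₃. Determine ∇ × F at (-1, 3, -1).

(-95, -10, 0)

(∇×F)₁ = ∂F₃/∂y − ∂F₂/∂z = -10*y^2 - 5
(∇×F)₂ = ∂F₁/∂z − ∂F₃/∂x = 10*x
(∇×F)₃ = ∂F₂/∂x − ∂F₁/∂y = 0
∇×F = (-10*y^2 - 5, 10*x, 0)
At (-1, 3, -1): (-95, -10, 0).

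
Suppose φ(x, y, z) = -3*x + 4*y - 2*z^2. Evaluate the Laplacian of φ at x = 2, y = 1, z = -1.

∂²φ/∂x² = 0
∂²φ/∂y² = 0
∂²φ/∂z² = -4
∇²φ = -4
At (2, 1, -1): -4.

-4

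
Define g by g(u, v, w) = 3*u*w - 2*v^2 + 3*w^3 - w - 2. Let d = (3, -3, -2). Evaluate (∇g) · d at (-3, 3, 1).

47

∂g/∂u = 3*w
∂g/∂v = -4*v
∂g/∂w = 3*u + 9*w^2 - 1
∇g at (-3, 3, 1) = (3, -12, -1)
∇g · d = (3)(3) + (-12)(-3) + (-1)(-2) = 47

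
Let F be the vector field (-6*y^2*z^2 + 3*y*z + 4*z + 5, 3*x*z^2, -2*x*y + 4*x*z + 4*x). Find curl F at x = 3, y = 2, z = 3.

(∇×F)₁ = ∂F₃/∂y − ∂F₂/∂z = -6*x*z - 2*x
(∇×F)₂ = ∂F₁/∂z − ∂F₃/∂x = -12*y^2*z + 5*y - 4*z
(∇×F)₃ = ∂F₂/∂x − ∂F₁/∂y = 12*y*z^2 + 3*z^2 - 3*z
∇×F = (-6*x*z - 2*x, -12*y^2*z + 5*y - 4*z, 12*y*z^2 + 3*z^2 - 3*z)
At (3, 2, 3): (-60, -146, 234).

(-60, -146, 234)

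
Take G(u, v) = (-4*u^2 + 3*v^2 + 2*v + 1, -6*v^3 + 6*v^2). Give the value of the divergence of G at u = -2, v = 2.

-32

∂G₁/∂u = -8*u
∂G₂/∂v = -18*v^2 + 12*v
∇·G = -8*u - 18*v^2 + 12*v
At (-2, 2): -32.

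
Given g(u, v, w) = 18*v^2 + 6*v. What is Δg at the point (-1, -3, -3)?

∂²g/∂u² = 0
∂²g/∂v² = 36
∂²g/∂w² = 0
∇²g = 36
At (-1, -3, -3): 36.

36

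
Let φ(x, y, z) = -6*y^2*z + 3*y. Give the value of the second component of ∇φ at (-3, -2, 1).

(∇φ)_2 = ∂φ/∂y = -12*y*z + 3
At (-3, -2, 1): 27.

27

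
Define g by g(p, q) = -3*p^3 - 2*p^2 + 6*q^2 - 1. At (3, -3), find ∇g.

(-93, -36)

∂g/∂p = -9*p^2 - 4*p
∂g/∂q = 12*q
∇g = (-9*p^2 - 4*p, 12*q)
At (3, -3): (-93, -36).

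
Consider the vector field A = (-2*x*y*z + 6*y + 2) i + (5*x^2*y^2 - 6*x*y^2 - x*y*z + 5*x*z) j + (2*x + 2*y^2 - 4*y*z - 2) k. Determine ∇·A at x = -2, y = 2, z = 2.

∂A₁/∂x = -2*y*z
∂A₂/∂y = 10*x^2*y - 12*x*y - x*z
∂A₃/∂z = -4*y
∇·A = 10*x^2*y - 12*x*y - x*z - 2*y*z - 4*y
At (-2, 2, 2): 116.

116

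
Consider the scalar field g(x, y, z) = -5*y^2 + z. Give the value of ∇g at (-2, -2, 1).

(0, 20, 1)

∂g/∂x = 0
∂g/∂y = -10*y
∂g/∂z = 1
∇g = (0, -10*y, 1)
At (-2, -2, 1): (0, 20, 1).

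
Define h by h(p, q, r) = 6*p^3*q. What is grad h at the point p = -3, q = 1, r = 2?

∂h/∂p = 18*p^2*q
∂h/∂q = 6*p^3
∂h/∂r = 0
∇h = (18*p^2*q, 6*p^3, 0)
At (-3, 1, 2): (162, -162, 0).

(162, -162, 0)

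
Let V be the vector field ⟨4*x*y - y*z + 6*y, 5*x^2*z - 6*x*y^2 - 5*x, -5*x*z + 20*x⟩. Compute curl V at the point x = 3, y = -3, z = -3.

(∇×V)₁ = ∂V₃/∂y − ∂V₂/∂z = -5*x^2
(∇×V)₂ = ∂V₁/∂z − ∂V₃/∂x = -y + 5*z - 20
(∇×V)₃ = ∂V₂/∂x − ∂V₁/∂y = 10*x*z - 4*x - 6*y^2 + z - 11
∇×V = (-5*x^2, -y + 5*z - 20, 10*x*z - 4*x - 6*y^2 + z - 11)
At (3, -3, -3): (-45, -32, -170).

(-45, -32, -170)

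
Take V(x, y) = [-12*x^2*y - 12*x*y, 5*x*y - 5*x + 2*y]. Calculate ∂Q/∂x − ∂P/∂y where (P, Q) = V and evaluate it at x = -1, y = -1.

-10

∂V₂/∂x = 5*y - 5
∂V₁/∂y = -12*x^2 - 12*x
Scalar curl = 12*x^2 + 12*x + 5*y - 5
At (-1, -1): -10.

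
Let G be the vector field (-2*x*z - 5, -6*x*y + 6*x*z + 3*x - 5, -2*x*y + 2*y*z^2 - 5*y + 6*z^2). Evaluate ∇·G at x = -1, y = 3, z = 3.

∂G₁/∂x = -2*z
∂G₂/∂y = -6*x
∂G₃/∂z = 4*y*z + 12*z
∇·G = -6*x + 4*y*z + 10*z
At (-1, 3, 3): 72.

72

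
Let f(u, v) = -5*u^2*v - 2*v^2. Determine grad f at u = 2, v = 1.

(-20, -24)

∂f/∂u = -10*u*v
∂f/∂v = -5*u^2 - 4*v
∇f = (-10*u*v, -5*u^2 - 4*v)
At (2, 1): (-20, -24).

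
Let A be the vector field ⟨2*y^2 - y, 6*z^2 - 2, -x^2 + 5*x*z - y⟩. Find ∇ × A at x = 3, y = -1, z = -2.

(23, 16, 5)

(∇×A)₁ = ∂A₃/∂y − ∂A₂/∂z = -12*z - 1
(∇×A)₂ = ∂A₁/∂z − ∂A₃/∂x = 2*x - 5*z
(∇×A)₃ = ∂A₂/∂x − ∂A₁/∂y = -4*y + 1
∇×A = (-12*z - 1, 2*x - 5*z, -4*y + 1)
At (3, -1, -2): (23, 16, 5).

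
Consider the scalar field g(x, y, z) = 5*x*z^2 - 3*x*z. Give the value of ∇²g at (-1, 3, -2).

-10

∂²g/∂x² = 0
∂²g/∂y² = 0
∂²g/∂z² = 10*x
∇²g = 10*x
At (-1, 3, -2): -10.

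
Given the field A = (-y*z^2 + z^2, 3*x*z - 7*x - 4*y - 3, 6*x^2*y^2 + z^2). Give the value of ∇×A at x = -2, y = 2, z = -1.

(102, 98, -9)

(∇×A)₁ = ∂A₃/∂y − ∂A₂/∂z = 12*x^2*y - 3*x
(∇×A)₂ = ∂A₁/∂z − ∂A₃/∂x = -12*x*y^2 - 2*y*z + 2*z
(∇×A)₃ = ∂A₂/∂x − ∂A₁/∂y = z^2 + 3*z - 7
∇×A = (12*x^2*y - 3*x, -12*x*y^2 - 2*y*z + 2*z, z^2 + 3*z - 7)
At (-2, 2, -1): (102, 98, -9).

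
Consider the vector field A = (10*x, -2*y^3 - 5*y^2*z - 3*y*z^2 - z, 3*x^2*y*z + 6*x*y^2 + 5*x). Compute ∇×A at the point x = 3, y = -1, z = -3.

(∇×A)₁ = ∂A₃/∂y − ∂A₂/∂z = 3*x^2*z + 12*x*y + 5*y^2 + 6*y*z + 1
(∇×A)₂ = ∂A₁/∂z − ∂A₃/∂x = -6*x*y*z - 6*y^2 - 5
(∇×A)₃ = ∂A₂/∂x − ∂A₁/∂y = 0
∇×A = (3*x^2*z + 12*x*y + 5*y^2 + 6*y*z + 1, -6*x*y*z - 6*y^2 - 5, 0)
At (3, -1, -3): (-93, -65, 0).

(-93, -65, 0)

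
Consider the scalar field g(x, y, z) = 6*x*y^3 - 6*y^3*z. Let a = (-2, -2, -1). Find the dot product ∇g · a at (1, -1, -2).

-102

∂g/∂x = 6*y^3
∂g/∂y = 18*x*y^2 - 18*y^2*z
∂g/∂z = -6*y^3
∇g at (1, -1, -2) = (-6, 54, 6)
∇g · a = (-6)(-2) + (54)(-2) + (6)(-1) = -102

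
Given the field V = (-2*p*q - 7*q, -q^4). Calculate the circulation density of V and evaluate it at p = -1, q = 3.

5

∂V₂/∂p = 0
∂V₁/∂q = -2*p - 7
Scalar curl = 2*p + 7
At (-1, 3): 5.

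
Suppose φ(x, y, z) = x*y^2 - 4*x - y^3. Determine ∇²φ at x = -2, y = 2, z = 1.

∂²φ/∂x² = 0
∂²φ/∂y² = 2*(x - 3*y)
∂²φ/∂z² = 0
∇²φ = 2*x - 6*y
At (-2, 2, 1): -16.

-16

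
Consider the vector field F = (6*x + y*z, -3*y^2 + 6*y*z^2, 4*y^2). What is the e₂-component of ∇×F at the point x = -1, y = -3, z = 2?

(∇×F)_2 = ∂F₁/∂z − ∂F₃/∂x
= y − (0)
= y
At (-1, -3, 2): -3.

-3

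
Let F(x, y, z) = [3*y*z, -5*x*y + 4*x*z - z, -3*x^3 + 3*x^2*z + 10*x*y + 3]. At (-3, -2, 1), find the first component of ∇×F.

(∇×F)_1 = ∂F₃/∂y − ∂F₂/∂z
= 10*x − (4*x - 1)
= 6*x + 1
At (-3, -2, 1): -17.

-17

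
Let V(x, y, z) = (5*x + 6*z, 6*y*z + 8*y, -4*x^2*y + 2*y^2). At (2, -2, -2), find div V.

∂V₁/∂x = 5
∂V₂/∂y = 6*z + 8
∂V₃/∂z = 0
∇·V = 6*z + 13
At (2, -2, -2): 1.

1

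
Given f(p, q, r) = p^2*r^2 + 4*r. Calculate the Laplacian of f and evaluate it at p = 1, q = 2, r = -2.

10

∂²f/∂p² = 2*r^2
∂²f/∂q² = 0
∂²f/∂r² = 2*p^2
∇²f = 2*p^2 + 2*r^2
At (1, 2, -2): 10.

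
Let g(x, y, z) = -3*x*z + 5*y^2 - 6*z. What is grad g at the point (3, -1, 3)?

(-9, -10, -15)

∂g/∂x = -3*z
∂g/∂y = 10*y
∂g/∂z = -3*x - 6
∇g = (-3*z, 10*y, -3*x - 6)
At (3, -1, 3): (-9, -10, -15).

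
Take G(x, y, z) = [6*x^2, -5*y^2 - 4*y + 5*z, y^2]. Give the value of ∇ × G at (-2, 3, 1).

(1, 0, 0)

(∇×G)₁ = ∂G₃/∂y − ∂G₂/∂z = 2*y - 5
(∇×G)₂ = ∂G₁/∂z − ∂G₃/∂x = 0
(∇×G)₃ = ∂G₂/∂x − ∂G₁/∂y = 0
∇×G = (2*y - 5, 0, 0)
At (-2, 3, 1): (1, 0, 0).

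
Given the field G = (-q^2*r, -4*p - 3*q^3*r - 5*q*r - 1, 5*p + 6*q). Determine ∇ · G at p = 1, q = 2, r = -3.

∂G₁/∂p = 0
∂G₂/∂q = -9*q^2*r - 5*r
∂G₃/∂r = 0
∇·G = -9*q^2*r - 5*r
At (1, 2, -3): 123.

123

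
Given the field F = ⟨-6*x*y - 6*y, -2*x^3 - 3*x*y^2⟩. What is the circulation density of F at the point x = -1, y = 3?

∂F₂/∂x = -6*x^2 - 3*y^2
∂F₁/∂y = -6*x - 6
Scalar curl = -6*x^2 + 6*x - 3*y^2 + 6
At (-1, 3): -33.

-33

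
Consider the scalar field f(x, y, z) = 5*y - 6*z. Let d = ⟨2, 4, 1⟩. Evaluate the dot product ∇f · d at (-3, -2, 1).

∂f/∂x = 0
∂f/∂y = 5
∂f/∂z = -6
∇f at (-3, -2, 1) = (0, 5, -6)
∇f · d = (0)(2) + (5)(4) + (-6)(1) = 14

14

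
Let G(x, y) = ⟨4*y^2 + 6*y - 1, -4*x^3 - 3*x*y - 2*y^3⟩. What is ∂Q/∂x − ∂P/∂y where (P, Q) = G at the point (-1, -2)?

∂G₂/∂x = -12*x^2 - 3*y
∂G₁/∂y = 8*y + 6
Scalar curl = -12*x^2 - 11*y - 6
At (-1, -2): 4.

4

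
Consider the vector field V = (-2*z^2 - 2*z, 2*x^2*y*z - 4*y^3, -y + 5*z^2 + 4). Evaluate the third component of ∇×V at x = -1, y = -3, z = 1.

12

(∇×V)_3 = ∂V₂/∂x − ∂V₁/∂y
= 4*x*y*z − (0)
= 4*x*y*z
At (-1, -3, 1): 12.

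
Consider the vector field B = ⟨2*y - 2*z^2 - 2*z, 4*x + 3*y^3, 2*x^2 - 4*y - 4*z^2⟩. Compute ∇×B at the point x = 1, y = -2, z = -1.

(-4, -2, 2)

(∇×B)₁ = ∂B₃/∂y − ∂B₂/∂z = -4
(∇×B)₂ = ∂B₁/∂z − ∂B₃/∂x = -4*x - 4*z - 2
(∇×B)₃ = ∂B₂/∂x − ∂B₁/∂y = 2
∇×B = (-4, -4*x - 4*z - 2, 2)
At (1, -2, -1): (-4, -2, 2).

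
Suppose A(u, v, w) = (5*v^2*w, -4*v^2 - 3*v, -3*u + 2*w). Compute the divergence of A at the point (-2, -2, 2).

∂A₁/∂u = 0
∂A₂/∂v = -8*v - 3
∂A₃/∂w = 2
∇·A = -8*v - 1
At (-2, -2, 2): 15.

15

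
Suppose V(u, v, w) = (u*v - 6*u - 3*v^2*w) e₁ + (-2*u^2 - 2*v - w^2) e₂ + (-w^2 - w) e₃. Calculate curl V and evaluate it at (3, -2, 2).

(4, -12, -39)

(∇×V)₁ = ∂V₃/∂v − ∂V₂/∂w = 2*w
(∇×V)₂ = ∂V₁/∂w − ∂V₃/∂u = -3*v^2
(∇×V)₃ = ∂V₂/∂u − ∂V₁/∂v = -5*u + 6*v*w
∇×V = (2*w, -3*v^2, -5*u + 6*v*w)
At (3, -2, 2): (4, -12, -39).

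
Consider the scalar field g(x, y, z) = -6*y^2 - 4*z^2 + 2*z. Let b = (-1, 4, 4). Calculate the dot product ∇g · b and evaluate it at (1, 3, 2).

∂g/∂x = 0
∂g/∂y = -12*y
∂g/∂z = -8*z + 2
∇g at (1, 3, 2) = (0, -36, -14)
∇g · b = (0)(-1) + (-36)(4) + (-14)(4) = -200

-200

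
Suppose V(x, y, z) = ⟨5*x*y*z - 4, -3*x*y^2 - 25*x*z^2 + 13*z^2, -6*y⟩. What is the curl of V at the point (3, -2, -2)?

(-254, -30, -82)

(∇×V)₁ = ∂V₃/∂y − ∂V₂/∂z = 50*x*z - 26*z - 6
(∇×V)₂ = ∂V₁/∂z − ∂V₃/∂x = 5*x*y
(∇×V)₃ = ∂V₂/∂x − ∂V₁/∂y = -5*x*z - 3*y^2 - 25*z^2
∇×V = (50*x*z - 26*z - 6, 5*x*y, -5*x*z - 3*y^2 - 25*z^2)
At (3, -2, -2): (-254, -30, -82).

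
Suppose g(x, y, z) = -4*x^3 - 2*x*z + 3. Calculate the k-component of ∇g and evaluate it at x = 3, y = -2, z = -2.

-6

(∇g)_3 = ∂g/∂z = -2*x
At (3, -2, -2): -6.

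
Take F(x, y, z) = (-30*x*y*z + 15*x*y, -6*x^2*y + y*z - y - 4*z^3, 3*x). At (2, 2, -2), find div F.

123

∂F₁/∂x = -30*y*z + 15*y
∂F₂/∂y = -6*x^2 + z - 1
∂F₃/∂z = 0
∇·F = -6*x^2 - 30*y*z + 15*y + z - 1
At (2, 2, -2): 123.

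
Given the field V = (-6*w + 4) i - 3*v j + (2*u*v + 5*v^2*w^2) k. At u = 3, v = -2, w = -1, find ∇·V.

∂V₁/∂u = 0
∂V₂/∂v = -3
∂V₃/∂w = 10*v^2*w
∇·V = 10*v^2*w - 3
At (3, -2, -1): -43.

-43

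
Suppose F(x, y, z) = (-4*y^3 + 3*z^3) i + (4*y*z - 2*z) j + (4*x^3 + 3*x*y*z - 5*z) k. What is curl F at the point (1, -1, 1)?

(∇×F)₁ = ∂F₃/∂y − ∂F₂/∂z = 3*x*z - 4*y + 2
(∇×F)₂ = ∂F₁/∂z − ∂F₃/∂x = -12*x^2 - 3*y*z + 9*z^2
(∇×F)₃ = ∂F₂/∂x − ∂F₁/∂y = 12*y^2
∇×F = (3*x*z - 4*y + 2, -12*x^2 - 3*y*z + 9*z^2, 12*y^2)
At (1, -1, 1): (9, 0, 12).

(9, 0, 12)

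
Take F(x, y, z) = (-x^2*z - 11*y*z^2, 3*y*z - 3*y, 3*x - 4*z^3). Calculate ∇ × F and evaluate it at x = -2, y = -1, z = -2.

(3, -51, 44)

(∇×F)₁ = ∂F₃/∂y − ∂F₂/∂z = -3*y
(∇×F)₂ = ∂F₁/∂z − ∂F₃/∂x = -x^2 - 22*y*z - 3
(∇×F)₃ = ∂F₂/∂x − ∂F₁/∂y = 11*z^2
∇×F = (-3*y, -x^2 - 22*y*z - 3, 11*z^2)
At (-2, -1, -2): (3, -51, 44).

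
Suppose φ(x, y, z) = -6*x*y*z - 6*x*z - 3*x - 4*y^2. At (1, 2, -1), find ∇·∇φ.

-8

∂²φ/∂x² = 0
∂²φ/∂y² = -8
∂²φ/∂z² = 0
∇²φ = -8
At (1, 2, -1): -8.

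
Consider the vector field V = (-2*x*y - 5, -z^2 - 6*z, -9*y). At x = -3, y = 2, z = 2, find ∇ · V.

-4

∂V₁/∂x = -2*y
∂V₂/∂y = 0
∂V₃/∂z = 0
∇·V = -2*y
At (-3, 2, 2): -4.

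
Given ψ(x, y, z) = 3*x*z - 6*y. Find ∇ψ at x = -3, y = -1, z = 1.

(3, -6, -9)

∂ψ/∂x = 3*z
∂ψ/∂y = -6
∂ψ/∂z = 3*x
∇ψ = (3*z, -6, 3*x)
At (-3, -1, 1): (3, -6, -9).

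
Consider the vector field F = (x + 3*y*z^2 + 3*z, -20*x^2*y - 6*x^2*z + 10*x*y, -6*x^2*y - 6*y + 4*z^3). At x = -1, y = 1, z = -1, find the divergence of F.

∂F₁/∂x = 1
∂F₂/∂y = -20*x^2 + 10*x
∂F₃/∂z = 12*z^2
∇·F = -20*x^2 + 10*x + 12*z^2 + 1
At (-1, 1, -1): -17.

-17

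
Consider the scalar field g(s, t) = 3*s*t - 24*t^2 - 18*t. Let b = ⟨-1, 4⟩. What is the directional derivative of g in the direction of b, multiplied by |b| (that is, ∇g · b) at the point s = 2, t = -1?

147

∂g/∂s = 3*t
∂g/∂t = 3*s - 48*t - 18
∇g at (2, -1) = (-3, 36)
∇g · b = (-3)(-1) + (36)(4) = 147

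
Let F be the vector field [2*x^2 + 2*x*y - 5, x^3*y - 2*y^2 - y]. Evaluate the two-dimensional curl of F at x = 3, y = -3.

-87

∂F₂/∂x = 3*x^2*y
∂F₁/∂y = 2*x
Scalar curl = 3*x^2*y - 2*x
At (3, -3): -87.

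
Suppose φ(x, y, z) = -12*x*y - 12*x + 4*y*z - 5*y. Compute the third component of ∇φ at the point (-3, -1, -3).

-4

(∇φ)_3 = ∂φ/∂z = 4*y
At (-3, -1, -3): -4.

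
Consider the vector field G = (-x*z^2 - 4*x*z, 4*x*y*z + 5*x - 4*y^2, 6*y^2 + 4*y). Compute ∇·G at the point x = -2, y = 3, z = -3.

3

∂G₁/∂x = -z^2 - 4*z
∂G₂/∂y = 4*x*z - 8*y
∂G₃/∂z = 0
∇·G = 4*x*z - 8*y - z^2 - 4*z
At (-2, 3, -3): 3.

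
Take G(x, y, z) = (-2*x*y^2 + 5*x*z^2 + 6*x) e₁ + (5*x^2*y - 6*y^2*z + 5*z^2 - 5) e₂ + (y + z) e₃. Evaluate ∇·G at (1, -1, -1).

3

∂G₁/∂x = -2*y^2 + 5*z^2 + 6
∂G₂/∂y = 5*x^2 - 12*y*z
∂G₃/∂z = 1
∇·G = 5*x^2 - 2*y^2 - 12*y*z + 5*z^2 + 7
At (1, -1, -1): 3.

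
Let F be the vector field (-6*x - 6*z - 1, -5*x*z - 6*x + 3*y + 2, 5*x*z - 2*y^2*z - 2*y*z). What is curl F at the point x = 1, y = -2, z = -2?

(-7, 4, 4)

(∇×F)₁ = ∂F₃/∂y − ∂F₂/∂z = 5*x - 4*y*z - 2*z
(∇×F)₂ = ∂F₁/∂z − ∂F₃/∂x = -5*z - 6
(∇×F)₃ = ∂F₂/∂x − ∂F₁/∂y = -5*z - 6
∇×F = (5*x - 4*y*z - 2*z, -5*z - 6, -5*z - 6)
At (1, -2, -2): (-7, 4, 4).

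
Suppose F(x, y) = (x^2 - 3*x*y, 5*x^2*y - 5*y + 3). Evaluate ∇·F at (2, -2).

∂F₁/∂x = 2*x - 3*y
∂F₂/∂y = 5*x^2 - 5
∇·F = 5*x^2 + 2*x - 3*y - 5
At (2, -2): 25.

25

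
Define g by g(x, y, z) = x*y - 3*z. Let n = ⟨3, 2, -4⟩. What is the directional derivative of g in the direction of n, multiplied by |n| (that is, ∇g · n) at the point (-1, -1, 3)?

∂g/∂x = y
∂g/∂y = x
∂g/∂z = -3
∇g at (-1, -1, 3) = (-1, -1, -3)
∇g · n = (-1)(3) + (-1)(2) + (-3)(-4) = 7

7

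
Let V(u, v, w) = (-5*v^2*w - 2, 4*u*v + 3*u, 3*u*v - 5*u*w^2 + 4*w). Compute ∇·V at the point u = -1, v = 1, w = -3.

∂V₁/∂u = 0
∂V₂/∂v = 4*u
∂V₃/∂w = -10*u*w + 4
∇·V = -10*u*w + 4*u + 4
At (-1, 1, -3): -30.

-30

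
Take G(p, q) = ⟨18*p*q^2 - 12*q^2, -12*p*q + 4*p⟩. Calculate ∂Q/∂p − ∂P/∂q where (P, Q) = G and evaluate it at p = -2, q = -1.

∂G₂/∂p = -12*q + 4
∂G₁/∂q = 36*p*q - 24*q
Scalar curl = -36*p*q + 12*q + 4
At (-2, -1): -80.

-80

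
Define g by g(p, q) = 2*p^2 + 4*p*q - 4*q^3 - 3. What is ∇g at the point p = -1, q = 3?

(8, -112)

∂g/∂p = 4*p + 4*q
∂g/∂q = 4*p - 12*q^2
∇g = (4*p + 4*q, 4*p - 12*q^2)
At (-1, 3): (8, -112).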